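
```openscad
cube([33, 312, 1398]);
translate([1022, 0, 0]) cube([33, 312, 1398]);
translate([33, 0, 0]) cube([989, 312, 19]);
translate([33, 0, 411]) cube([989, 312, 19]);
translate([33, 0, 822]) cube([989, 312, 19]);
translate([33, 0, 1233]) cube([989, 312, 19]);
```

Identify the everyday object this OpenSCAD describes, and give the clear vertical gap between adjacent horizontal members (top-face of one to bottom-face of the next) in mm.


A bookshelf. The clear shelf gap is 392 mm.

Two tall side panels with 4 horizontal boards between them — a bookshelf. The first two shelf undersides are at z = 0 and z = 411; with shelf thickness 19, the clear gap is 411 − 0 − 19 = 392 mm.


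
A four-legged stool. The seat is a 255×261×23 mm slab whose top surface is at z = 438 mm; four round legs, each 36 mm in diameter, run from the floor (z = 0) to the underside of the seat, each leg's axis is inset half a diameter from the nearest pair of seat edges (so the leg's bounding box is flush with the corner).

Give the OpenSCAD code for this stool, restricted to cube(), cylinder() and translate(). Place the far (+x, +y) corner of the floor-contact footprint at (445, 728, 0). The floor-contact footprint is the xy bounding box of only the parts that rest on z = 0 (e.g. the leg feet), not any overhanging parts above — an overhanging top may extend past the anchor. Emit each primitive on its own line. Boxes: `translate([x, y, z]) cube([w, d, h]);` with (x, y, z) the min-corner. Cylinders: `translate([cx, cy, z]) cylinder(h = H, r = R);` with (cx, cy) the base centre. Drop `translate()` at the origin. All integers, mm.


translate([190, 467, 415]) cube([255, 261, 23]);
translate([208, 485, 0]) cylinder(h = 415, r = 18);
translate([427, 485, 0]) cylinder(h = 415, r = 18);
translate([208, 710, 0]) cylinder(h = 415, r = 18);
translate([427, 710, 0]) cylinder(h = 415, r = 18);


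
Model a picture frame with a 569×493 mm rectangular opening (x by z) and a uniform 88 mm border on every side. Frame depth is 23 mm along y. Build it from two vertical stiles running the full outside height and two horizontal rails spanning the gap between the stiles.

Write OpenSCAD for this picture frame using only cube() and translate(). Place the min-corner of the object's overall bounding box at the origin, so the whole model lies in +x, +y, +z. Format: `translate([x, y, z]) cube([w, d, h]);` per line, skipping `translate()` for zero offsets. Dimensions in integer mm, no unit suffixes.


cube([88, 23, 669]);
translate([657, 0, 0]) cube([88, 23, 669]);
translate([88, 0, 0]) cube([569, 23, 88]);
translate([88, 0, 581]) cube([569, 23, 88]);


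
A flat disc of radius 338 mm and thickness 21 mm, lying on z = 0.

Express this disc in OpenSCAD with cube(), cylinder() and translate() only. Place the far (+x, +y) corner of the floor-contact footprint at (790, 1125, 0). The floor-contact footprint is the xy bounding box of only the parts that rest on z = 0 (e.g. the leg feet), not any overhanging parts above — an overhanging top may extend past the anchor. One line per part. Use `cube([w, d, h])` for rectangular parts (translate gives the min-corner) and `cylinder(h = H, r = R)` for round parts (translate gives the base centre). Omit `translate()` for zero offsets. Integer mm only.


translate([452, 787, 0]) cylinder(h = 21, r = 338);


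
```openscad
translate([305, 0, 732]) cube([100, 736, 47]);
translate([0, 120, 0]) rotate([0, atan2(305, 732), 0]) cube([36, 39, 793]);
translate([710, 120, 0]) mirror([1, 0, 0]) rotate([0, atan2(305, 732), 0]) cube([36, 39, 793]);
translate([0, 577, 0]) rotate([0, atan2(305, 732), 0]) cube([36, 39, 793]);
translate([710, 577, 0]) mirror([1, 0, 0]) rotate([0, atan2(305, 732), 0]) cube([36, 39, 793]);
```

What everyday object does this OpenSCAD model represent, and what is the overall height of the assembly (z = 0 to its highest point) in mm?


A sawhorse. The overall height is 779 mm.

A beam across two mirrored pairs of raked legs — a sawhorse. The beam's underside is at z = 732 (matching the legs' vertical rise in atan2(305, 732)) and the beam is 47 mm tall, so its top is at 732 + 47 = 779 mm. The raked legs top out at the beam's underside, so that is the highest point.


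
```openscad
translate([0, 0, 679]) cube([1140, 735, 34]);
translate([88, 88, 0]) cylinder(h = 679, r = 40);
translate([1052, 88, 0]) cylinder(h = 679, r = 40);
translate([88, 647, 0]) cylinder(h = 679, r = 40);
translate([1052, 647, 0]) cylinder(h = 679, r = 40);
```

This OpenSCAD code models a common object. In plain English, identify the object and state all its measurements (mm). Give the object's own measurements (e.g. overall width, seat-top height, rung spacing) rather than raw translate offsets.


A rectangular dining table. The top is 1140×735×34 mm with its upper surface at z = 713 mm. It stands on four round legs of 80 mm diameter, each leg's bounding box inset 48 mm from the nearest pair of top edges, running from the floor to the underside of the top.


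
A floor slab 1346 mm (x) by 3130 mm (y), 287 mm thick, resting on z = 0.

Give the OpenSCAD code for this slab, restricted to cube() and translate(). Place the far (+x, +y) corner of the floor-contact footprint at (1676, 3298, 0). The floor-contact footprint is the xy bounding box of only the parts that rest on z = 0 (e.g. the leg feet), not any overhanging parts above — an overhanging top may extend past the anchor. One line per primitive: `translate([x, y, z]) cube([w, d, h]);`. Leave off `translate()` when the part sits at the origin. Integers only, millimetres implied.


translate([330, 168, 0]) cube([1346, 3130, 287]);


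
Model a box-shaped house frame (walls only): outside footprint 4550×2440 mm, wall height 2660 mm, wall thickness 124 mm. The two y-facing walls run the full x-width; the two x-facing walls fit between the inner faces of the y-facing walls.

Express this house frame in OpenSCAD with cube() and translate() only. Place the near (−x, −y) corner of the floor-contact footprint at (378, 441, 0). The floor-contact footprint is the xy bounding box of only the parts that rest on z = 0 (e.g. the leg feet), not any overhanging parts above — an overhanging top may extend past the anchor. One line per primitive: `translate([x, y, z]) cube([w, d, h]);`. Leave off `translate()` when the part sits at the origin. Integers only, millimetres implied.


translate([378, 441, 0]) cube([4550, 124, 2660]);
translate([378, 2757, 0]) cube([4550, 124, 2660]);
translate([378, 565, 0]) cube([124, 2192, 2660]);
translate([4804, 565, 0]) cube([124, 2192, 2660]);


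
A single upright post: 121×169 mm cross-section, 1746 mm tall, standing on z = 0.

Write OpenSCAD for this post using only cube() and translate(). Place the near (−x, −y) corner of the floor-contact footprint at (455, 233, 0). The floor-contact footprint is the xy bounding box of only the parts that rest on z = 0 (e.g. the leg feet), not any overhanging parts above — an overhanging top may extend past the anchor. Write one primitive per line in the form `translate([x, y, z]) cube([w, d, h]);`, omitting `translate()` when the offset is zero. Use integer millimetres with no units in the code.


translate([455, 233, 0]) cube([121, 169, 1746]);


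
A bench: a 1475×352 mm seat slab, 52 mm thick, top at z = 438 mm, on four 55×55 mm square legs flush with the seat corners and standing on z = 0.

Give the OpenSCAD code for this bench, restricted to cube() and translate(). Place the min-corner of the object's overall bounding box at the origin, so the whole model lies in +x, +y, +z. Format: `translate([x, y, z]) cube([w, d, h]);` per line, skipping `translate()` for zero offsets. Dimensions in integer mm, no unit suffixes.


translate([0, 0, 386]) cube([1475, 352, 52]);
cube([55, 55, 386]);
translate([0, 297, 0]) cube([55, 55, 386]);
translate([1420, 0, 0]) cube([55, 55, 386]);
translate([1420, 297, 0]) cube([55, 55, 386]);


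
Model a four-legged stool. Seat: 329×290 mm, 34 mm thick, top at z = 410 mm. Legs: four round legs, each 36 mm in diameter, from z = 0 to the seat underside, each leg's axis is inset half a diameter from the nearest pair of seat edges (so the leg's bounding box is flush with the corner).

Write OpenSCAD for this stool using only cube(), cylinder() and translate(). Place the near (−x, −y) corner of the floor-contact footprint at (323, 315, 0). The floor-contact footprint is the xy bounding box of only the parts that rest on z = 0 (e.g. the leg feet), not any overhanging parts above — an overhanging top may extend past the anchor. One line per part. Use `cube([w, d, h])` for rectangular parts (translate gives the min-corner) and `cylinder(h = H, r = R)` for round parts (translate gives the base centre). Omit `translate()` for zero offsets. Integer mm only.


translate([323, 315, 376]) cube([329, 290, 34]);
translate([341, 333, 0]) cylinder(h = 376, r = 18);
translate([634, 333, 0]) cylinder(h = 376, r = 18);
translate([341, 587, 0]) cylinder(h = 376, r = 18);
translate([634, 587, 0]) cylinder(h = 376, r = 18);


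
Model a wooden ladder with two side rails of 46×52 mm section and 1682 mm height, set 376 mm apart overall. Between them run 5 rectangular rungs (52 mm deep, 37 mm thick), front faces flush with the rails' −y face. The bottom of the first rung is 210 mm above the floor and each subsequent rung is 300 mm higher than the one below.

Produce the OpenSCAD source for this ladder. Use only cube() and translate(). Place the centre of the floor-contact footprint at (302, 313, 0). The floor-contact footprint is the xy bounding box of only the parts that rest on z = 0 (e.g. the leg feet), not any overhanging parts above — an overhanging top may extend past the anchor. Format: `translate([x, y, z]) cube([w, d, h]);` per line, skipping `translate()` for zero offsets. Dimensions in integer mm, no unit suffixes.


translate([114, 287, 0]) cube([46, 52, 1682]);
translate([444, 287, 0]) cube([46, 52, 1682]);
translate([160, 287, 210]) cube([284, 52, 37]);
translate([160, 287, 510]) cube([284, 52, 37]);
translate([160, 287, 810]) cube([284, 52, 37]);
translate([160, 287, 1110]) cube([284, 52, 37]);
translate([160, 287, 1410]) cube([284, 52, 37]);


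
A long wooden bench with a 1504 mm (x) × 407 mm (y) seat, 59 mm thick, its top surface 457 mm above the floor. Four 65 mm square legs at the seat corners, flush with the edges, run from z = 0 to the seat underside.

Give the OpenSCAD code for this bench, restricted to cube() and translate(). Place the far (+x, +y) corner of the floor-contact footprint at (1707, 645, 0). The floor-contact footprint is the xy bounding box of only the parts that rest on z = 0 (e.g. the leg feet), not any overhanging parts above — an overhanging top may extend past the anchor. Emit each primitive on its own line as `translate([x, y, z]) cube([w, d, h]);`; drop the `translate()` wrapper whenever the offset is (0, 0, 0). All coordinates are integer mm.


// leg_h = 457 − 59 = 398
translate([203, 238, 398]) cube([1504, 407, 59]);
translate([203, 238, 0]) cube([65, 65, 398]);
translate([203, 580, 0]) cube([65, 65, 398]);
translate([1642, 238, 0]) cube([65, 65, 398]);
translate([1642, 580, 0]) cube([65, 65, 398]);


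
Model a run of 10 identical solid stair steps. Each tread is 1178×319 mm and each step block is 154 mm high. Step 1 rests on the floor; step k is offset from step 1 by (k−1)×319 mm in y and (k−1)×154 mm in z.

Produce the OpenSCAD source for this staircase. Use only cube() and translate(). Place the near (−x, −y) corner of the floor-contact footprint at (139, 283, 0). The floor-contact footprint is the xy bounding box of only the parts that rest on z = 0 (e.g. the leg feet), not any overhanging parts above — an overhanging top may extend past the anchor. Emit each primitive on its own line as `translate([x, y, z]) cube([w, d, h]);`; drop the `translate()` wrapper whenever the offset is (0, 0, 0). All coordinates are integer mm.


translate([139, 283, 0]) cube([1178, 319, 154]);
translate([139, 602, 154]) cube([1178, 319, 154]);
translate([139, 921, 308]) cube([1178, 319, 154]);
translate([139, 1240, 462]) cube([1178, 319, 154]);
translate([139, 1559, 616]) cube([1178, 319, 154]);
translate([139, 1878, 770]) cube([1178, 319, 154]);
translate([139, 2197, 924]) cube([1178, 319, 154]);
translate([139, 2516, 1078]) cube([1178, 319, 154]);
translate([139, 2835, 1232]) cube([1178, 319, 154]);
translate([139, 3154, 1386]) cube([1178, 319, 154]);


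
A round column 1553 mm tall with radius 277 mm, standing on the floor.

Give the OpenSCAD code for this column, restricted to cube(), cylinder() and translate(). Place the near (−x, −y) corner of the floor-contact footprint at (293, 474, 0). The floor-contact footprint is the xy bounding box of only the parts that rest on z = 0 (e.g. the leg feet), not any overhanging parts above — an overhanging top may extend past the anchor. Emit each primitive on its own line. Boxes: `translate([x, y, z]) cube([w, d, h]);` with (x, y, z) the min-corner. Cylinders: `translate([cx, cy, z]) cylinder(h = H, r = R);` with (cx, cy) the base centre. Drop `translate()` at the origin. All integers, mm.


translate([570, 751, 0]) cylinder(h = 1553, r = 277);


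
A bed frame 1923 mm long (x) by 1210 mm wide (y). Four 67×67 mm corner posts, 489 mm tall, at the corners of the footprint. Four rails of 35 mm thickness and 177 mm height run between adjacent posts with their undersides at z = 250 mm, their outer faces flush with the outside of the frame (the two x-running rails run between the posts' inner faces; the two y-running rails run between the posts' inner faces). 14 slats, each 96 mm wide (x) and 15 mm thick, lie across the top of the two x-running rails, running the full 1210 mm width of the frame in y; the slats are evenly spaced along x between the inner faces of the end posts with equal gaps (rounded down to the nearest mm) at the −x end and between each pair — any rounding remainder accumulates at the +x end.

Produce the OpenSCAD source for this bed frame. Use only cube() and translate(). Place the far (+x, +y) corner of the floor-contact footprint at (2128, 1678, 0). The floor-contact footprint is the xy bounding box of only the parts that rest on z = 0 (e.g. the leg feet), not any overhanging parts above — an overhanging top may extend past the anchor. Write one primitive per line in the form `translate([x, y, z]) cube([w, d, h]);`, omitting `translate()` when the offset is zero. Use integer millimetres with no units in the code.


translate([205, 468, 0]) cube([67, 67, 489]);
translate([205, 1611, 0]) cube([67, 67, 489]);
translate([2061, 468, 0]) cube([67, 67, 489]);
translate([2061, 1611, 0]) cube([67, 67, 489]);
translate([272, 468, 250]) cube([1789, 35, 177]);
translate([272, 1643, 250]) cube([1789, 35, 177]);
translate([205, 535, 250]) cube([35, 1076, 177]);
translate([2093, 535, 250]) cube([35, 1076, 177]);
translate([301, 468, 427]) cube([96, 1210, 15]);
translate([426, 468, 427]) cube([96, 1210, 15]);
translate([551, 468, 427]) cube([96, 1210, 15]);
translate([676, 468, 427]) cube([96, 1210, 15]);
translate([801, 468, 427]) cube([96, 1210, 15]);
translate([926, 468, 427]) cube([96, 1210, 15]);
translate([1051, 468, 427]) cube([96, 1210, 15]);
translate([1176, 468, 427]) cube([96, 1210, 15]);
translate([1301, 468, 427]) cube([96, 1210, 15]);
translate([1426, 468, 427]) cube([96, 1210, 15]);
translate([1551, 468, 427]) cube([96, 1210, 15]);
translate([1676, 468, 427]) cube([96, 1210, 15]);
translate([1801, 468, 427]) cube([96, 1210, 15]);
translate([1926, 468, 427]) cube([96, 1210, 15]);


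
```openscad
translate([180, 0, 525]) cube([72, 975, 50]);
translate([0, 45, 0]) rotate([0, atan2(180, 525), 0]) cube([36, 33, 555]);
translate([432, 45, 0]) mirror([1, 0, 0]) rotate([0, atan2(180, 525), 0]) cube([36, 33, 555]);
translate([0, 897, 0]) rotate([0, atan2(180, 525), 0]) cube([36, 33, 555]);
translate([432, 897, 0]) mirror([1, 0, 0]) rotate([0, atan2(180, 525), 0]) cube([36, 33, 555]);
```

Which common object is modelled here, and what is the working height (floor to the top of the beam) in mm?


A sawhorse. The overall height is 575 mm.

A beam across two mirrored pairs of raked legs — a sawhorse. The beam's underside is at z = 525 (matching the legs' vertical rise in atan2(180, 525)) and the beam is 50 mm tall, so its top is at 525 + 50 = 575 mm. The raked legs top out at the beam's underside, so that is the highest point.


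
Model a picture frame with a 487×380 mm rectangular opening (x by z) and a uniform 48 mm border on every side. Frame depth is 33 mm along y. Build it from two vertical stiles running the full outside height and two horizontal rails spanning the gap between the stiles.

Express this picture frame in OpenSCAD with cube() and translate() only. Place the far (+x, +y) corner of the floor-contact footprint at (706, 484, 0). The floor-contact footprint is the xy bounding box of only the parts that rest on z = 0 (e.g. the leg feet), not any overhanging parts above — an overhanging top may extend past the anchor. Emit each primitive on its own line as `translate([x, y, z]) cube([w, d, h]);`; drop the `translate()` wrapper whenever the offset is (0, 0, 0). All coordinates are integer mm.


translate([123, 451, 0]) cube([48, 33, 476]);
translate([658, 451, 0]) cube([48, 33, 476]);
translate([171, 451, 0]) cube([487, 33, 48]);
translate([171, 451, 428]) cube([487, 33, 48]);


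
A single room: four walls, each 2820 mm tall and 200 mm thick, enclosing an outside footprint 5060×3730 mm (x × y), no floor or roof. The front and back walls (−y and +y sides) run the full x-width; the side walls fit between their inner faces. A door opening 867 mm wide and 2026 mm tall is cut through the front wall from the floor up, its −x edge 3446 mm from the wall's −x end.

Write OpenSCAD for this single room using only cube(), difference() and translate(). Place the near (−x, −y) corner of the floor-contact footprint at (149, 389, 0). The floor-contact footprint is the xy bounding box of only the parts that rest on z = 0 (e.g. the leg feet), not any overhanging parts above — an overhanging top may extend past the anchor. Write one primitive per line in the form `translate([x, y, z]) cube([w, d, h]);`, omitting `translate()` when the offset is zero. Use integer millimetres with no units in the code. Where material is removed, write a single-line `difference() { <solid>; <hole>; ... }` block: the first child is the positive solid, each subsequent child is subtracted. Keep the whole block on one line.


difference() { translate([149, 389, 0]) cube([5060, 200, 2820]); translate([3595, 389, 0]) cube([867, 200, 2026]); }
translate([149, 3919, 0]) cube([5060, 200, 2820]);
translate([149, 589, 0]) cube([200, 3330, 2820]);
translate([5009, 589, 0]) cube([200, 3330, 2820]);


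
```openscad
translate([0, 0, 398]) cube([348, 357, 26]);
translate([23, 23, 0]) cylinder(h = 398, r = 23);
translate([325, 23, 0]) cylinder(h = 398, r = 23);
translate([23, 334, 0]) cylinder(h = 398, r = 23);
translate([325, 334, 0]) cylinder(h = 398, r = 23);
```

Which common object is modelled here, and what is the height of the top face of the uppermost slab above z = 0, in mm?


A stool. The seat height is 424 mm.

A 348×357×26 slab at z = 398 on four corner cylinders — a stool. The seat top is 398 + 26 = 424 mm.


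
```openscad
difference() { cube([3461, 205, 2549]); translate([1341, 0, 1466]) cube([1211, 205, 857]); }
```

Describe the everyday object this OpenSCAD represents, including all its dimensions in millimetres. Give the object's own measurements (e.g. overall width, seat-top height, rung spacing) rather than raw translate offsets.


A wall 3461 mm long (x), 205 mm thick (y), 2549 mm tall, with a rectangular window opening cut through it. The opening is 1211 mm wide and 857 mm tall; its sill is at z = 1466 mm and its near (−x) edge is 1341 mm from the wall's −x end. The opening passes through the full wall thickness.


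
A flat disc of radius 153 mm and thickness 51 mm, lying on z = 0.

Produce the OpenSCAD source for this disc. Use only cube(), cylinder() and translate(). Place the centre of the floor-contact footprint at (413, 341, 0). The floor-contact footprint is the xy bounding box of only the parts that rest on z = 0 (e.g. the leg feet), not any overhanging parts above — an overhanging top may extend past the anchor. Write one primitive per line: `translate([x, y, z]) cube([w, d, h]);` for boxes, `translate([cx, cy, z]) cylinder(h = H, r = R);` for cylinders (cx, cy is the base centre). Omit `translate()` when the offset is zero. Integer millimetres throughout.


translate([413, 341, 0]) cylinder(h = 51, r = 153);


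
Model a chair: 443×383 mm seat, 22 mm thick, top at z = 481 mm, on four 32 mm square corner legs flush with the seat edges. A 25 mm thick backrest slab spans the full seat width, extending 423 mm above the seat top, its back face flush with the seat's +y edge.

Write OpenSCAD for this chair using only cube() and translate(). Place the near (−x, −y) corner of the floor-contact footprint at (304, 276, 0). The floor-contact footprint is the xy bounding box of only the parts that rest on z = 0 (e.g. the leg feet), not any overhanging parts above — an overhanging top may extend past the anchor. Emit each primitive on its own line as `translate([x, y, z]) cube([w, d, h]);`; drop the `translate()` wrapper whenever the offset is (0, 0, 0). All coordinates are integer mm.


translate([304, 276, 459]) cube([443, 383, 22]);
translate([304, 276, 0]) cube([32, 32, 459]);
translate([715, 276, 0]) cube([32, 32, 459]);
translate([304, 627, 0]) cube([32, 32, 459]);
translate([715, 627, 0]) cube([32, 32, 459]);
translate([304, 634, 481]) cube([443, 25, 423]);


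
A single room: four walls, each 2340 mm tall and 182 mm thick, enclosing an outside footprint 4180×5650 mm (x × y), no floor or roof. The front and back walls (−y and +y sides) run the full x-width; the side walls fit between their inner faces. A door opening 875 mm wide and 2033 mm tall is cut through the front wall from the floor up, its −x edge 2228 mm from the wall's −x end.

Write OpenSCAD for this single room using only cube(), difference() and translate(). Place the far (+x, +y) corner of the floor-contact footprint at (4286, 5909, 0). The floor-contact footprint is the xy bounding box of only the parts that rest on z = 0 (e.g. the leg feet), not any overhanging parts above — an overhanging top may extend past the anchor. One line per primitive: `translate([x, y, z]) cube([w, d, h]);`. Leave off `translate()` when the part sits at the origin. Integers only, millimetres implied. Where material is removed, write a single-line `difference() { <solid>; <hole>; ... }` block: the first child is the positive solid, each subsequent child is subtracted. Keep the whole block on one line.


difference() { translate([106, 259, 0]) cube([4180, 182, 2340]); translate([2334, 259, 0]) cube([875, 182, 2033]); }
translate([106, 5727, 0]) cube([4180, 182, 2340]);
translate([106, 441, 0]) cube([182, 5286, 2340]);
translate([4104, 441, 0]) cube([182, 5286, 2340]);


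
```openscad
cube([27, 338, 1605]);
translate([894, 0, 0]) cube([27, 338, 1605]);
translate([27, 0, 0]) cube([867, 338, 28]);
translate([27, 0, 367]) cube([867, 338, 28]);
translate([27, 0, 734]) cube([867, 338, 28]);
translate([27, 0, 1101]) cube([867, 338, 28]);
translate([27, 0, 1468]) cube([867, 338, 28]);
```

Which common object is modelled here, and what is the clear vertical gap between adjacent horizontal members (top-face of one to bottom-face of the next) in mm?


A bookshelf. The clear shelf gap is 339 mm.

Two tall side panels with 5 horizontal boards between them — a bookshelf. The first two shelf undersides are at z = 0 and z = 367; with shelf thickness 28, the clear gap is 367 − 0 − 28 = 339 mm.


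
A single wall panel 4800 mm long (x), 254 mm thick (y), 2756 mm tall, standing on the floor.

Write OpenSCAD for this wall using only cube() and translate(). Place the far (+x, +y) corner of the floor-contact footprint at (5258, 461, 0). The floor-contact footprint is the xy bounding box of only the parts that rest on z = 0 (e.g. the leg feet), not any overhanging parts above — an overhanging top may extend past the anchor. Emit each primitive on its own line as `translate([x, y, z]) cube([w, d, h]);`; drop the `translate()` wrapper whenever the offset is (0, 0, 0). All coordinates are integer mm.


translate([458, 207, 0]) cube([4800, 254, 2756]);


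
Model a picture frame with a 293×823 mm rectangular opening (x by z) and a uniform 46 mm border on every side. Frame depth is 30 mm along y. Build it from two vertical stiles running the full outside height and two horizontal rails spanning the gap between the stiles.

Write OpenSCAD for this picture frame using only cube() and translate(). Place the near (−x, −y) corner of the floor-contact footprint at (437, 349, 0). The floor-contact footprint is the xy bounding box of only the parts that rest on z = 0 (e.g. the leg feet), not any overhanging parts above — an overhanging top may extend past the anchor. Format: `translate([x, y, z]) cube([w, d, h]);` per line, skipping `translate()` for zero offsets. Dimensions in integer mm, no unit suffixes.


translate([437, 349, 0]) cube([46, 30, 915]);
translate([776, 349, 0]) cube([46, 30, 915]);
translate([483, 349, 0]) cube([293, 30, 46]);
translate([483, 349, 869]) cube([293, 30, 46]);


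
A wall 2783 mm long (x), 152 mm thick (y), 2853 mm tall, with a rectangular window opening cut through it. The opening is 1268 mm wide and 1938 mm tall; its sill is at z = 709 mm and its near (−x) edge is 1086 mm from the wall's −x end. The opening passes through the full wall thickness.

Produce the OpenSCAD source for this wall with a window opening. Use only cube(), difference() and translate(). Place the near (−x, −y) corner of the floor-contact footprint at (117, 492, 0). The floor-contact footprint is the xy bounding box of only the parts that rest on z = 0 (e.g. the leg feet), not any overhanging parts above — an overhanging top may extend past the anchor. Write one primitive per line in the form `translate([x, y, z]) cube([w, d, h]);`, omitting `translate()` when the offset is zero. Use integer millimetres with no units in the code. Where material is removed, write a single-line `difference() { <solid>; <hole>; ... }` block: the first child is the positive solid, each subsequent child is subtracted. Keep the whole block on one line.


difference() { translate([117, 492, 0]) cube([2783, 152, 2853]); translate([1203, 492, 709]) cube([1268, 152, 1938]); }


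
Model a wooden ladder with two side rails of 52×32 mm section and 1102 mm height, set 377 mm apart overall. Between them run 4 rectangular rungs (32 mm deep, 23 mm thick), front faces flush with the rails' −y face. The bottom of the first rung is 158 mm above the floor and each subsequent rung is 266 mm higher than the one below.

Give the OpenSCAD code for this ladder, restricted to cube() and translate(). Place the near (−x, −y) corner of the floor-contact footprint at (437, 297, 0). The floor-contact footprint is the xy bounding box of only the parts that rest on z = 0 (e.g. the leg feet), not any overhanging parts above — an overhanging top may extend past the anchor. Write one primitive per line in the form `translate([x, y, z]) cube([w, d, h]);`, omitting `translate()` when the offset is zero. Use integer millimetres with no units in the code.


// rung span = 377 - 2*52 = 273
// rung[k] z = 158 + k*266
translate([437, 297, 0]) cube([52, 32, 1102]);
translate([762, 297, 0]) cube([52, 32, 1102]);
translate([489, 297, 158]) cube([273, 32, 23]);
translate([489, 297, 424]) cube([273, 32, 23]);
translate([489, 297, 690]) cube([273, 32, 23]);
translate([489, 297, 956]) cube([273, 32, 23]);


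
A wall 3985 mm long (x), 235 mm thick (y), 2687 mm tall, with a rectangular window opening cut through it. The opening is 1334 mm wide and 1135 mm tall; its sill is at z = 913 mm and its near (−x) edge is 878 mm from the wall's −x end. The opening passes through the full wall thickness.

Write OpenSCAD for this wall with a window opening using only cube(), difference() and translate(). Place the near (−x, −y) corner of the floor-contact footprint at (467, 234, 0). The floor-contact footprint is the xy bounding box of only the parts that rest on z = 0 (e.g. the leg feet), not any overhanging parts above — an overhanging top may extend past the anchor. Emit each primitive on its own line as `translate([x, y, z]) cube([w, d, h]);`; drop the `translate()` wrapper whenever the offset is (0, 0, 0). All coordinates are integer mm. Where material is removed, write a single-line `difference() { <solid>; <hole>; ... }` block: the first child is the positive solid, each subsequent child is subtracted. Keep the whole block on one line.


difference() { translate([467, 234, 0]) cube([3985, 235, 2687]); translate([1345, 234, 913]) cube([1334, 235, 1135]); }


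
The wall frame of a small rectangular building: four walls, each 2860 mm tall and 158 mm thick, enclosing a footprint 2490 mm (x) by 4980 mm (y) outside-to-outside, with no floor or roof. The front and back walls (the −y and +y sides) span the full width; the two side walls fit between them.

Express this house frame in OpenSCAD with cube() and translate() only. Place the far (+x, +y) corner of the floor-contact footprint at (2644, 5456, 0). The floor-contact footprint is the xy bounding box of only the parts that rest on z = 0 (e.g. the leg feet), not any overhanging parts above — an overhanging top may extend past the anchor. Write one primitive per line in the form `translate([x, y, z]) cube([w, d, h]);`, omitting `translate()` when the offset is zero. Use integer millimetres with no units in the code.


translate([154, 476, 0]) cube([2490, 158, 2860]);
translate([154, 5298, 0]) cube([2490, 158, 2860]);
translate([154, 634, 0]) cube([158, 4664, 2860]);
translate([2486, 634, 0]) cube([158, 4664, 2860]);


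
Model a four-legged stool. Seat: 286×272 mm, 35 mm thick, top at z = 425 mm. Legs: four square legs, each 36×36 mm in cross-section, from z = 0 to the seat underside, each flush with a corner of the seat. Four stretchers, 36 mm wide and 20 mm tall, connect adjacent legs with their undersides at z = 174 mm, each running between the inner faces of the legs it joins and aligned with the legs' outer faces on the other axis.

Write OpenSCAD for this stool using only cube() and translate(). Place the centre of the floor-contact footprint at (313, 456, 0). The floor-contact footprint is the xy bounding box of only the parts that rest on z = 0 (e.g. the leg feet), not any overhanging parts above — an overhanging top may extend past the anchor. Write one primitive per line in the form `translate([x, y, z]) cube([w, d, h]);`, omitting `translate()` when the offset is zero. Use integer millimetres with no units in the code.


translate([170, 320, 390]) cube([286, 272, 35]);
translate([170, 320, 0]) cube([36, 36, 390]);
translate([420, 320, 0]) cube([36, 36, 390]);
translate([170, 556, 0]) cube([36, 36, 390]);
translate([420, 556, 0]) cube([36, 36, 390]);
translate([206, 320, 174]) cube([214, 36, 20]);
translate([206, 556, 174]) cube([214, 36, 20]);
translate([170, 356, 174]) cube([36, 200, 20]);
translate([420, 356, 174]) cube([36, 200, 20]);


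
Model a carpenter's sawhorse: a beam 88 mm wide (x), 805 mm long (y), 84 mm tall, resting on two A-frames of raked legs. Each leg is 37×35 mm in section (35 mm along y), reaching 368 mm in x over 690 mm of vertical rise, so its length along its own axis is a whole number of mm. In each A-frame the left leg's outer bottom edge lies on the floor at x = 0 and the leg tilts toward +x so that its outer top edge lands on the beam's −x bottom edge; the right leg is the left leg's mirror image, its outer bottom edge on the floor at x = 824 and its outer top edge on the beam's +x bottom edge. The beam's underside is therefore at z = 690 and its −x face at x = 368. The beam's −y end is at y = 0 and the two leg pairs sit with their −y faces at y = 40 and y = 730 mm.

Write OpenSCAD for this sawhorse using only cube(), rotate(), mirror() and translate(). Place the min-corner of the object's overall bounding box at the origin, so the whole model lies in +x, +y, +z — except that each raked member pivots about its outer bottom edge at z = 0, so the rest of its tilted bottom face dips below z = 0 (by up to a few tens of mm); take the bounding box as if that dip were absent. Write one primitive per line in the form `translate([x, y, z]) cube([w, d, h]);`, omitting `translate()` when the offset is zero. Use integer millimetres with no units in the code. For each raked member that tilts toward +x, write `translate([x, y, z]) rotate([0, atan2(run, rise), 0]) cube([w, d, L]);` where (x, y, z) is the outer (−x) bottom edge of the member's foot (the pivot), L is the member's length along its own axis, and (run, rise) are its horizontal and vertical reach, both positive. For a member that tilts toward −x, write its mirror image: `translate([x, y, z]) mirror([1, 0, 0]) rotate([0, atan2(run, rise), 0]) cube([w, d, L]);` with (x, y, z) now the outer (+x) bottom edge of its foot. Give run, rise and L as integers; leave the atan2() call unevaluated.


// leg length = √(368² + 690²) = 782
// right-leg outer foot x = 2·368 + 88 = 824
// beam min-corner = (368, 0, 690)
translate([368, 0, 690]) cube([88, 805, 84]);
translate([0, 40, 0]) rotate([0, atan2(368, 690), 0]) cube([37, 35, 782]);
translate([824, 40, 0]) mirror([1, 0, 0]) rotate([0, atan2(368, 690), 0]) cube([37, 35, 782]);
translate([0, 730, 0]) rotate([0, atan2(368, 690), 0]) cube([37, 35, 782]);
translate([824, 730, 0]) mirror([1, 0, 0]) rotate([0, atan2(368, 690), 0]) cube([37, 35, 782]);


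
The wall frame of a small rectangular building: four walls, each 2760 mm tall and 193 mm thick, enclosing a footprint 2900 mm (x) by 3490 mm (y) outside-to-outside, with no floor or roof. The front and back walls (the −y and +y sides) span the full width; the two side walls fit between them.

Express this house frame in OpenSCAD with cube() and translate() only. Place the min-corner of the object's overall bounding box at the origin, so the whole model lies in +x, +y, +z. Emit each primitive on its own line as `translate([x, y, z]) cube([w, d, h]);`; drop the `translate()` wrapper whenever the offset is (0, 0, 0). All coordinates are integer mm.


cube([2900, 193, 2760]);
translate([0, 3297, 0]) cube([2900, 193, 2760]);
translate([0, 193, 0]) cube([193, 3104, 2760]);
translate([2707, 193, 0]) cube([193, 3104, 2760]);


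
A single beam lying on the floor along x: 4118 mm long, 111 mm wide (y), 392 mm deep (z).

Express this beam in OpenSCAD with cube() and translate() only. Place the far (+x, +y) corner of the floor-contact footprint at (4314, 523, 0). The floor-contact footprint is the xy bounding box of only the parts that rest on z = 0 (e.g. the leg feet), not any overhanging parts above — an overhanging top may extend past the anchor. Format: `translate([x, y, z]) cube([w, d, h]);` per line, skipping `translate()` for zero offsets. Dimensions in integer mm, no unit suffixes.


translate([196, 412, 0]) cube([4118, 111, 392]);


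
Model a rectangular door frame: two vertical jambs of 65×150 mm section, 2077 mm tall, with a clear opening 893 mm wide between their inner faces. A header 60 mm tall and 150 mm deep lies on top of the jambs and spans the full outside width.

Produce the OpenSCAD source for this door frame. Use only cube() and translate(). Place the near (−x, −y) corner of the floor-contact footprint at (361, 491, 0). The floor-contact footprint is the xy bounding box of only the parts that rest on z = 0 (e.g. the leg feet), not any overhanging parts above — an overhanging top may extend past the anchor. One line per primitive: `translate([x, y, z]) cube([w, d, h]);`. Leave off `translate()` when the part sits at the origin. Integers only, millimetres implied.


translate([361, 491, 0]) cube([65, 150, 2077]);
translate([1319, 491, 0]) cube([65, 150, 2077]);
translate([361, 491, 2077]) cube([1023, 150, 60]);


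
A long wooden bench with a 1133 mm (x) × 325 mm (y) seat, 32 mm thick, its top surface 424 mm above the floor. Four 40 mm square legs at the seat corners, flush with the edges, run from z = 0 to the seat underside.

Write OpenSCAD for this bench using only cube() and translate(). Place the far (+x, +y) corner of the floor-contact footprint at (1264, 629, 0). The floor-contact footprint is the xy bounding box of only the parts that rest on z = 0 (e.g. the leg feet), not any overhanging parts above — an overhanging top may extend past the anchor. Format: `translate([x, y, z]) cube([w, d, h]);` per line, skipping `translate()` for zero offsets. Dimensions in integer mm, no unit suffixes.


// leg_h = 424 − 32 = 392
translate([131, 304, 392]) cube([1133, 325, 32]);
translate([131, 304, 0]) cube([40, 40, 392]);
translate([131, 589, 0]) cube([40, 40, 392]);
translate([1224, 304, 0]) cube([40, 40, 392]);
translate([1224, 589, 0]) cube([40, 40, 392]);


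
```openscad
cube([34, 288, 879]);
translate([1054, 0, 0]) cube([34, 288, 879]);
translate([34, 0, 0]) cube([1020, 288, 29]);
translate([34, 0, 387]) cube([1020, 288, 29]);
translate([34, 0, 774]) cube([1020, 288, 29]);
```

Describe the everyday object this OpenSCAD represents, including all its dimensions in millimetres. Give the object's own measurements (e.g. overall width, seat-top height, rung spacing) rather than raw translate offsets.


An open bookshelf. Two side panels, each 34 mm thick, 288 mm deep and 879 mm tall, stand 1088 mm apart (outside-to-outside). Between them sit 3 shelves, each 29 mm thick and 288 mm deep, spanning the full gap between the sides. The bottom shelf rests on the floor (its underside at z = 0) and the clear gap between one shelf's top and the next shelf's underside is 358 mm.


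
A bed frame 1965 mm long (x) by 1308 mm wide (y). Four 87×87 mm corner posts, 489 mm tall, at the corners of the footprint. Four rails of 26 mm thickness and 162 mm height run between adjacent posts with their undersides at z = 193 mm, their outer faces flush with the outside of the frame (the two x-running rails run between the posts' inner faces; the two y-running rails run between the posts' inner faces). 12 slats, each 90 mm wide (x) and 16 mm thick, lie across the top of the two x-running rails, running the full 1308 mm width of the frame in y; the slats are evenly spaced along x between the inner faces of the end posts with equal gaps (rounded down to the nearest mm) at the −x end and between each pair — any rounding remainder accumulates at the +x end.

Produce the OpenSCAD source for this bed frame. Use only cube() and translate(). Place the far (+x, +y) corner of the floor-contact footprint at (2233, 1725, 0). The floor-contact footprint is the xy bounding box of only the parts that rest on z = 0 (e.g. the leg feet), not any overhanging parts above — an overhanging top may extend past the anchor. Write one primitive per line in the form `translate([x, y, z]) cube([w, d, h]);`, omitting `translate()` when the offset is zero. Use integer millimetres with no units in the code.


translate([268, 417, 0]) cube([87, 87, 489]);
translate([268, 1638, 0]) cube([87, 87, 489]);
translate([2146, 417, 0]) cube([87, 87, 489]);
translate([2146, 1638, 0]) cube([87, 87, 489]);
translate([355, 417, 193]) cube([1791, 26, 162]);
translate([355, 1699, 193]) cube([1791, 26, 162]);
translate([268, 504, 193]) cube([26, 1134, 162]);
translate([2207, 504, 193]) cube([26, 1134, 162]);
translate([409, 417, 355]) cube([90, 1308, 16]);
translate([553, 417, 355]) cube([90, 1308, 16]);
translate([697, 417, 355]) cube([90, 1308, 16]);
translate([841, 417, 355]) cube([90, 1308, 16]);
translate([985, 417, 355]) cube([90, 1308, 16]);
translate([1129, 417, 355]) cube([90, 1308, 16]);
translate([1273, 417, 355]) cube([90, 1308, 16]);
translate([1417, 417, 355]) cube([90, 1308, 16]);
translate([1561, 417, 355]) cube([90, 1308, 16]);
translate([1705, 417, 355]) cube([90, 1308, 16]);
translate([1849, 417, 355]) cube([90, 1308, 16]);
translate([1993, 417, 355]) cube([90, 1308, 16]);
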